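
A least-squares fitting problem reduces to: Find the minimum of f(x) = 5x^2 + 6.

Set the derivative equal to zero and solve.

f(x) = 5x^2 + 6
f'(x) = 10x + (0) = 0
x = 0/10 = 0
f(0) = 6
Since f''(x) = 10 > 0, this is a minimum.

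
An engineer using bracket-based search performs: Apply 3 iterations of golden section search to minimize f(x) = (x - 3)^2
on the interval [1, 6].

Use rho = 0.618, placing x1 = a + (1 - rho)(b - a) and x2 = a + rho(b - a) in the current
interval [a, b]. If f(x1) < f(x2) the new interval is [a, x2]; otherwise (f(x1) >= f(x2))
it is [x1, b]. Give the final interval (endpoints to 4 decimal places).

Golden section search for min of f(x) = (x - 3)^2 on [1, 6].
Each step: x1 = a + (1 - rho)(b - a), x2 = a + rho(b - a); if f(x1) < f(x2) keep [a, x2], otherwise keep [x1, b].
Step 1: [1.0000, 6.0000], x1=2.9100 (f=0.0081), x2=4.0900 (f=1.1881); f(x1) < f(x2) => keep [1.0000, 4.0900]
Step 2: [1.0000, 4.0900], x1=2.1804 (f=0.6718), x2=2.9096 (f=0.0082); f(x1) > f(x2) => keep [2.1804, 4.0900]
Step 3: [2.1804, 4.0900], x1=2.9099 (f=0.0081), x2=3.3605 (f=0.1300); f(x1) < f(x2) => keep [2.1804, 3.3605]
Final interval: [2.1804, 3.3605]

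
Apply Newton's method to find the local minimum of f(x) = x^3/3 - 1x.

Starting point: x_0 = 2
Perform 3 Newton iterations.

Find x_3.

f(x) = x^3/3 - 1x
f'(x) = x^2 - 1, f''(x) = 2x
Newton update: x_{n+1} = x_n - (x_n^2 - 1)/(2*x_n)
Step 1: x_0 = 2, f'=3, f''=4, x_1 = 5/4
Step 2: x_1 = 5/4, f'=9/16, f''=5/2, x_2 = 41/40
Step 3: x_2 = 41/40, f'=81/1600, f''=41/20, x_3 = 3281/3280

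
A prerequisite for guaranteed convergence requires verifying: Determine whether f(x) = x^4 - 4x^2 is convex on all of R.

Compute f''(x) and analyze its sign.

f(x) = x^4 - 4x^2
f'(x) = 4x^3 + -8x
f''(x) = 12x^2 + -8
f''(0) = -8 < 0, so not convex near x = 0
Therefore, f is not globally convex on R.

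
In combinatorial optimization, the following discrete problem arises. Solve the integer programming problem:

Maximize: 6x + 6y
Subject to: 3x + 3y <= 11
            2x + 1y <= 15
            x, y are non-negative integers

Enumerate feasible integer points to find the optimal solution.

Constraint 1: 3x + 3y <= 11
Constraint 2: 2x + 1y <= 15
Feasible x range (need y >= 0): 0 <= x <= min(11/3, 15/2) => x in {0, ..., 3}.
Enumerate feasible integer points row by row (the coefficient of y is 6 > 0, so for each x the largest feasible y gives the best value):
  x = 0: y <= min((11 - 3*0)/3, (15 - 2*0)/1) => y in {0, ..., 3}; best 6*0 + 6*3 = 18
  x = 1: y <= min((11 - 3*1)/3, (15 - 2*1)/1) => y in {0, ..., 2}; best 6*1 + 6*2 = 18
  x = 2: y <= min((11 - 3*2)/3, (15 - 2*2)/1) => y in {0, ..., 1}; best 6*2 + 6*1 = 18
  x = 3: y <= min((11 - 3*3)/3, (15 - 2*3)/1) => y in {0}; best 6*3 + 6*0 = 18
The maximum 6x + 6y = 18 is achieved at x = 0, y = 3.
(The same value 18 is also attained at (1, 2), (2, 1), (3, 0).)
Check: 3*0 + 3*3 = 9 <= 11 and 2*0 + 1*3 = 3 <= 15.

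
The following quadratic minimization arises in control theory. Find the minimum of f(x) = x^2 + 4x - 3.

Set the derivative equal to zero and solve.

f(x) = x^2 + 4x - 3
f'(x) = 2x + (4) = 0
x = -4/2 = -2
f(-2) = -7
Since f''(x) = 2 > 0, this is a minimum.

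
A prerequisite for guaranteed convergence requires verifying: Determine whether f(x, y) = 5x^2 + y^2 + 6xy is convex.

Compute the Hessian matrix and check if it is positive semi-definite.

f(x,y) = 5x^2 + y^2 + 6xy
Hessian H = [[10, 6], [6, 2]]
trace(H) = 12, det(H) = -16
Eigenvalues: (12 +/- sqrt(208)) / 2 = 13.21, -1.211
Since not both eigenvalues positive, f is neither convex nor concave.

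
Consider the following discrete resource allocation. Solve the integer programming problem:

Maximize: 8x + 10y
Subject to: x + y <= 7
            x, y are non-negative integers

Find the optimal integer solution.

Objective: 8x + 10y, constraint: x + y <= 7
Coefficient of y is 10 > coefficient of x is 8, so allocate the entire budget to y.
Optimal: x = 0, y = 7, value = 70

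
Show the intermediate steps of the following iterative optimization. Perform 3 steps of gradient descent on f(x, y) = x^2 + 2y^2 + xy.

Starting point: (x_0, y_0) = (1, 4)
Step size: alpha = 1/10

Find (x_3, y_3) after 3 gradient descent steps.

f(x,y) = x^2 + 2y^2 + xy
grad_x = 2x + 1y, grad_y = 4y + 1x
Step 1: grad = (6, 17), (2/5, 23/10)
Step 2: grad = (31/10, 48/5), (9/100, 67/50)
Step 3: grad = (38/25, 109/20), (-31/500, 159/200)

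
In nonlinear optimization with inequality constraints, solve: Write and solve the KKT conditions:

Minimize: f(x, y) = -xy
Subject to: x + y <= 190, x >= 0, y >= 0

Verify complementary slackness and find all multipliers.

Problem: min -xy s.t. x + y <= 190 (multiplier lambda), x >= 0 (mu_x), y >= 0 (mu_y)
KKT stationarity: -y + lambda - mu_x = 0, -x + lambda - mu_y = 0, with lambda, mu_x, mu_y >= 0
Complementary slackness: lambda*(x + y - 190) = 0, mu_x*x = 0, mu_y*y = 0
If lambda = 0: y = -mu_x <= 0 and x = -mu_y <= 0 force x = y = 0 with f = 0; but x = y = 95 is feasible with f = -9025 < 0, so this is not the minimum. Hence lambda > 0 and x + y = 190.
Try x > 0, y > 0 (so mu_x = mu_y = 0): y = lambda, x = lambda => x = y = lambda
x + y = 190 => 2*lambda = 190 => lambda = 95
x* = y* = 95 > 0, consistent with mu_x = mu_y = 0.
(Any feasible point with x = 0 or y = 0 has f = 0 > -9025, so the minimum is not on those boundaries.)
min(-xy) = -9025 (i.e. max xy = 9025)
Multipliers: lambda = 95, mu_x = 0, mu_y = 0
Complementary slackness: lambda*(x + y - 190) = 95*(95 + 95 - 190) = 0, mu_x*x = 0*95 = 0, mu_y*y = 0*95 = 0. Satisfied.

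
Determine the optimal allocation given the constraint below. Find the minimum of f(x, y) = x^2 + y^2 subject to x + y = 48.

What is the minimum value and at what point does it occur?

Substitute y = 48 - x into f(x,y) = x^2 + y^2:
g(x) = x^2 + (48 - x)^2 = 2x^2 - 96x + 2304
g'(x) = 4x - 96 = 0  =>  x = 24
y = 48 - 24 = 24
Minimum value = 24^2 + 24^2 = 1152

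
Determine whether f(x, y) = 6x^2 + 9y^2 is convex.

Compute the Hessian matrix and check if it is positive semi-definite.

f(x,y) = 6x^2 + 9y^2
Hessian H = [[12, 0], [0, 18]]
trace(H) = 30, det(H) = 216
Eigenvalues: (30 +/- sqrt(36)) / 2 = 18, 12
Since both eigenvalues > 0, f is convex.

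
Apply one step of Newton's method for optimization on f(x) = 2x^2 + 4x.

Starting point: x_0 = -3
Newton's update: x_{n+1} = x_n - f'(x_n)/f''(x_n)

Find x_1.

f(x) = 2x^2 + 4x
f'(x) = 4x + (4), f''(x) = 4
Newton step: x_1 = x_0 - f'(x_0)/f''(x_0)
f'(-3) = -8
x_1 = -3 - -8/4 = -1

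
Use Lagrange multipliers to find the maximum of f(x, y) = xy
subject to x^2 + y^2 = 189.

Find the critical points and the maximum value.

Lagrange conditions: y = 2*lambda*x and x = 2*lambda*y
If x = 0 then y = 0, violating the constraint, so x, y != 0.
Dividing: y/x = x/y => x^2 = y^2 => y = x or y = -x
Constraint: 2x^2 = 189 => x^2 = 189/2 => x = +/-sqrt(189/2)
Critical points: (sqrt(189/2), sqrt(189/2)), (-sqrt(189/2), -sqrt(189/2)), (sqrt(189/2), -sqrt(189/2)), (-sqrt(189/2), sqrt(189/2))
  y = x:  xy = x^2 = 189/2  at (sqrt(189/2), sqrt(189/2)) and (-sqrt(189/2), -sqrt(189/2))
  y = -x: xy = -x^2 = -189/2 at (sqrt(189/2), -sqrt(189/2)) and (-sqrt(189/2), sqrt(189/2))
Maximum xy = 189/2 at (sqrt(189/2), sqrt(189/2)) and (-sqrt(189/2), -sqrt(189/2))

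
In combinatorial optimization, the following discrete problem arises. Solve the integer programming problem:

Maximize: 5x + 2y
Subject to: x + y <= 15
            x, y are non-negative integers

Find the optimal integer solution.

Objective: 5x + 2y, constraint: x + y <= 15
Coefficient of x is 5 >= coefficient of y is 2, so allocate the entire budget to x.
Optimal: x = 15, y = 0, value = 75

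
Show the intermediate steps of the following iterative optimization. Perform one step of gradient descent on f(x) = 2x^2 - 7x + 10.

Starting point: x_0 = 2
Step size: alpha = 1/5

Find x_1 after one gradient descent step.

f(x) = 2x^2 - 7x + 10
f'(x) = 4x - 7
f'(2) = 4*2 + (-7) = 1
x_1 = x_0 - alpha * f'(x_0) = 2 - 1/5 * 1 = 9/5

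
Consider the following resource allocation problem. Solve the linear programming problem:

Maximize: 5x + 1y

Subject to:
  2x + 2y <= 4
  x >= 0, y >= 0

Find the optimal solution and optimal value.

The feasible region has vertices at [(0, 0), (2, 0), (0, 2)].
Checking objective 5x + 1y at each vertex:
  (0, 0): 5*0 + 1*0 = 0
  (2, 0): 5*2 + 1*0 = 10
  (0, 2): 5*0 + 1*2 = 2
Maximum is 10 at (2, 0).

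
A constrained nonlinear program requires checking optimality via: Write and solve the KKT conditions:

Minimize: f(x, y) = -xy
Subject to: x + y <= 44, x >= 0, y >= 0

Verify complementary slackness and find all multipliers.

Problem: min -xy s.t. x + y <= 44 (multiplier lambda), x >= 0 (mu_x), y >= 0 (mu_y)
KKT stationarity: -y + lambda - mu_x = 0, -x + lambda - mu_y = 0, with lambda, mu_x, mu_y >= 0
Complementary slackness: lambda*(x + y - 44) = 0, mu_x*x = 0, mu_y*y = 0
If lambda = 0: y = -mu_x <= 0 and x = -mu_y <= 0 force x = y = 0 with f = 0; but x = y = 22 is feasible with f = -484 < 0, so this is not the minimum. Hence lambda > 0 and x + y = 44.
Try x > 0, y > 0 (so mu_x = mu_y = 0): y = lambda, x = lambda => x = y = lambda
x + y = 44 => 2*lambda = 44 => lambda = 22
x* = y* = 22 > 0, consistent with mu_x = mu_y = 0.
(Any feasible point with x = 0 or y = 0 has f = 0 > -484, so the minimum is not on those boundaries.)
min(-xy) = -484 (i.e. max xy = 484)
Multipliers: lambda = 22, mu_x = 0, mu_y = 0
Complementary slackness: lambda*(x + y - 44) = 22*(22 + 22 - 44) = 0, mu_x*x = 0*22 = 0, mu_y*y = 0*22 = 0. Satisfied.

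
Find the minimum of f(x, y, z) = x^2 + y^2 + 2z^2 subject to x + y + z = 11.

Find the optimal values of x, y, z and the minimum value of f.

Using Lagrange multipliers on f = x^2 + y^2 + 2z^2 with constraint x + y + z = 11:
Conditions: 2*1*x = lambda, 2*1*y = lambda, 2*2*z = lambda
So x = lambda/2, y = lambda/2, z = lambda/4
Substituting into constraint: lambda * (5/4) = 11
lambda = 44/5
x = 22/5, y = 22/5, z = 11/5
Minimum value = 242/5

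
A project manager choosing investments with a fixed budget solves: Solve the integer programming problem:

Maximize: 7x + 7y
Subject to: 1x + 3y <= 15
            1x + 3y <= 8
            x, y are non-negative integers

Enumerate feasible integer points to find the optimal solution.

Constraint 1: 1x + 3y <= 15
Constraint 2: 1x + 3y <= 8
Feasible x range (need y >= 0): 0 <= x <= min(15/1, 8/1) => x in {0, ..., 8}.
Enumerate feasible integer points row by row (the coefficient of y is 7 > 0, so for each x the largest feasible y gives the best value):
  x = 0: y <= min((15 - 1*0)/3, (8 - 1*0)/3) => y in {0, ..., 2}; best 7*0 + 7*2 = 14
  x = 1: y <= min((15 - 1*1)/3, (8 - 1*1)/3) => y in {0, ..., 2}; best 7*1 + 7*2 = 21
  x = 2: y <= min((15 - 1*2)/3, (8 - 1*2)/3) => y in {0, ..., 2}; best 7*2 + 7*2 = 28
  x = 3: y <= min((15 - 1*3)/3, (8 - 1*3)/3) => y in {0, ..., 1}; best 7*3 + 7*1 = 28
  x = 4: y <= min((15 - 1*4)/3, (8 - 1*4)/3) => y in {0, ..., 1}; best 7*4 + 7*1 = 35
  x = 5: y <= min((15 - 1*5)/3, (8 - 1*5)/3) => y in {0, ..., 1}; best 7*5 + 7*1 = 42
  x = 6: y <= min((15 - 1*6)/3, (8 - 1*6)/3) => y in {0}; best 7*6 + 7*0 = 42
  x = 7: y <= min((15 - 1*7)/3, (8 - 1*7)/3) => y in {0}; best 7*7 + 7*0 = 49
  x = 8: y <= min((15 - 1*8)/3, (8 - 1*8)/3) => y in {0}; best 7*8 + 7*0 = 56
The maximum 7x + 7y = 56 is achieved at x = 8, y = 0.
Check: 1*8 + 3*0 = 8 <= 15 and 1*8 + 3*0 = 8 <= 8.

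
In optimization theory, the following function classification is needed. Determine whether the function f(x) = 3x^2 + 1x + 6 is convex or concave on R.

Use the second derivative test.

f(x) = 3x^2 + 1x + 6
f'(x) = 6x + 1
f''(x) = 6
Since f''(x) = 6 > 0 for all x, f is convex on R.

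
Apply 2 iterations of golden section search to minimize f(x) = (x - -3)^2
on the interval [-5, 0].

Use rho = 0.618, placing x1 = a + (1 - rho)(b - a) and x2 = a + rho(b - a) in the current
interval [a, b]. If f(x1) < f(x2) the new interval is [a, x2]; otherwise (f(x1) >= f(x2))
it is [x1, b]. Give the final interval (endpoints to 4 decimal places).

Golden section search for min of f(x) = (x - -3)^2 on [-5, 0].
Each step: x1 = a + (1 - rho)(b - a), x2 = a + rho(b - a); if f(x1) < f(x2) keep [a, x2], otherwise keep [x1, b].
Step 1: [-5.0000, 0.0000], x1=-3.0900 (f=0.0081), x2=-1.9100 (f=1.1881); f(x1) < f(x2) => keep [-5.0000, -1.9100]
Step 2: [-5.0000, -1.9100], x1=-3.8196 (f=0.6718), x2=-3.0904 (f=0.0082); f(x1) > f(x2) => keep [-3.8196, -1.9100]
Final interval: [-3.8196, -1.9100]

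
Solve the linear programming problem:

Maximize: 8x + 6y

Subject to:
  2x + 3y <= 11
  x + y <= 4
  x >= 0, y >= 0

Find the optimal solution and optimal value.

Feasible vertices: (0, 0), (0, 11/3), (1, 3), (4, 0)
Objective 8x + 6y at each:
  (0, 0): 0
  (0, 11/3): 22
  (1, 3): 26
  (4, 0): 32
Maximum is 32 at (4, 0).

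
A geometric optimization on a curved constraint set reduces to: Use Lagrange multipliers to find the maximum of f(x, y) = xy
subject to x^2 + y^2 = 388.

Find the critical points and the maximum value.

Lagrange conditions: y = 2*lambda*x and x = 2*lambda*y
If x = 0 then y = 0, violating the constraint, so x, y != 0.
Dividing: y/x = x/y => x^2 = y^2 => y = x or y = -x
Constraint: 2x^2 = 388 => x^2 = 194 => x = +/-sqrt(194)
Critical points: (sqrt(194), sqrt(194)), (-sqrt(194), -sqrt(194)), (sqrt(194), -sqrt(194)), (-sqrt(194), sqrt(194))
  y = x:  xy = x^2 = 194  at (sqrt(194), sqrt(194)) and (-sqrt(194), -sqrt(194))
  y = -x: xy = -x^2 = -194 at (sqrt(194), -sqrt(194)) and (-sqrt(194), sqrt(194))
Maximum xy = 194 at (sqrt(194), sqrt(194)) and (-sqrt(194), -sqrt(194))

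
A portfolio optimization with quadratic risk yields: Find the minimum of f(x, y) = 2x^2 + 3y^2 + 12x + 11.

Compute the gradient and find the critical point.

f(x,y) = 2x^2 + 3y^2 + 12x + 11
df/dx = 4x + (12) = 0  =>  x = -3
df/dy = 6y + (0) = 0  =>  y = 0
f(-3, 0) = 2*(-3)^2 + 3*(0)^2 + 12*(-3) + 11 = -7
Hessian is diagonal with entries 4, 6 > 0, so this is a minimum.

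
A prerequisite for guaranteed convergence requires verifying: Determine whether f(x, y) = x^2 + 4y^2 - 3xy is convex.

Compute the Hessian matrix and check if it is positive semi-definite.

f(x,y) = x^2 + 4y^2 - 3xy
Hessian H = [[2, -3], [-3, 8]]
trace(H) = 10, det(H) = 7
Eigenvalues: (10 +/- sqrt(72)) / 2 = 9.243, 0.7574
Since both eigenvalues > 0, f is convex.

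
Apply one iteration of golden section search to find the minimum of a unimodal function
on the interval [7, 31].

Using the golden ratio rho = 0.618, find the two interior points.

Golden section search on [7, 31].
Golden ratio rho = 0.618 (approx).
Interior points:
  x_1 = 7 + (1-0.618)*24 = 16.1680
  x_2 = 7 + 0.618*24 = 21.8320
Compare f(x_1) and f(x_2) to determine which subinterval to keep.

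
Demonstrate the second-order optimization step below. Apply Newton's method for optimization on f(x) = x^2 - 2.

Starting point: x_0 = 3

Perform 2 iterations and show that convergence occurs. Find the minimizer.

f(x) = x^2 - 2, f'(x) = 2x + (0), f''(x) = 2
Step 1: f'(3) = 6, x_1 = 3 - 6/2 = 0
Step 2: f'(0) = 0, x_2 = 0 (converged)
Newton's method converges in 1 step for quadratics.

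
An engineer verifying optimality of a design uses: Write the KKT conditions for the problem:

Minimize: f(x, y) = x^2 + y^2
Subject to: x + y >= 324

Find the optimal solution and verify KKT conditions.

KKT conditions for min x^2 + y^2 s.t. x + y >= 324:
Stationarity: 2x = mu, 2y = mu
So x = y = mu/2.
Complementary slackness: mu*(x + y - 324) = 0
Primal feasibility: x + y >= 324; dual feasibility: mu >= 0
If mu = 0 then x = y = 0, but 0 + 0 < 324 is infeasible, so the constraint is active.
Constraint active: x + y = 2*(mu/2) = 324 => mu = 324
x = y = 162, f = 52488
Verify: stationarity 2*162 = 324 = mu; primal 162 + 162 = 324 >= 324; dual mu = 324 >= 0; complementary slackness 324*(324 - 324) = 0. All KKT conditions hold.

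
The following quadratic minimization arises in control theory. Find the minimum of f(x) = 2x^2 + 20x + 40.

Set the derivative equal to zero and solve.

f(x) = 2x^2 + 20x + 40
f'(x) = 4x + (20) = 0
x = -20/4 = -5
f(-5) = -10
Since f''(x) = 4 > 0, this is a minimum.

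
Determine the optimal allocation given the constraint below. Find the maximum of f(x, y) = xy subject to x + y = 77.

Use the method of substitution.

Substitute y = 77 - x into f(x,y) = xy:
g(x) = x(77 - x) = 77x - x^2
g'(x) = 77 - 2x = 0  =>  x = 77/2
y = 77 - 77/2 = 77/2
Maximum value = (77/2) * (77/2) = 5929/4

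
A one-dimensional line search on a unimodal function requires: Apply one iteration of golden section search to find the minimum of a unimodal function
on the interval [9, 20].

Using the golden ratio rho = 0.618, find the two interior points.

Golden section search on [9, 20].
Golden ratio rho = 0.618 (approx).
Interior points:
  x_1 = 9 + (1-0.618)*11 = 13.2020
  x_2 = 9 + 0.618*11 = 15.7980
Compare f(x_1) and f(x_2) to determine which subinterval to keep.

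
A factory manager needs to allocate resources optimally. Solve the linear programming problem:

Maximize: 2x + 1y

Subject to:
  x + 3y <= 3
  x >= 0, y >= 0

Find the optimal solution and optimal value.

The feasible region has vertices at [(0, 0), (3, 0), (0, 1)].
Checking objective 2x + 1y at each vertex:
  (0, 0): 2*0 + 1*0 = 0
  (3, 0): 2*3 + 1*0 = 6
  (0, 1): 2*0 + 1*1 = 1
Maximum is 6 at (3, 0).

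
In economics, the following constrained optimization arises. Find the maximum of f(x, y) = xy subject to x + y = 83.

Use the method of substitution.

Substitute y = 83 - x into f(x,y) = xy:
g(x) = x(83 - x) = 83x - x^2
g'(x) = 83 - 2x = 0  =>  x = 83/2
y = 83 - 83/2 = 83/2
Maximum value = (83/2) * (83/2) = 6889/4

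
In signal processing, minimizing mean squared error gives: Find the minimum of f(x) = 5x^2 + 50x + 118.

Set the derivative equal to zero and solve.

f(x) = 5x^2 + 50x + 118
f'(x) = 10x + (50) = 0
x = -50/10 = -5
f(-5) = -7
Since f''(x) = 10 > 0, this is a minimum.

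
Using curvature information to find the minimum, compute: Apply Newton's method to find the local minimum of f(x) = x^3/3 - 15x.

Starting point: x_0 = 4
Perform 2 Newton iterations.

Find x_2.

f(x) = x^3/3 - 15x
f'(x) = x^2 - 15, f''(x) = 2x
Newton update: x_{n+1} = x_n - (x_n^2 - 15)/(2*x_n)
Step 1: x_0 = 4, f'=1, f''=8, x_1 = 31/8
Step 2: x_1 = 31/8, f'=1/64, f''=31/4, x_2 = 1921/496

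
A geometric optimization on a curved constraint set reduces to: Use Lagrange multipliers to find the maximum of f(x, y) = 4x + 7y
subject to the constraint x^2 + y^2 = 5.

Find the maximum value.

Set up Lagrange conditions: grad f = lambda * grad g
  4 = 2*lambda*x
  7 = 2*lambda*y
From these: x/y = 4/7, so x = 4t, y = 7t for some t.
Substitute into constraint: (4t)^2 + (7t)^2 = 5
  t^2 * 65 = 5
  t = sqrt(5/65)
Maximum = 4*x + 7*y = (4^2 + 7^2)*t = 65 * sqrt(5/65) = sqrt(325)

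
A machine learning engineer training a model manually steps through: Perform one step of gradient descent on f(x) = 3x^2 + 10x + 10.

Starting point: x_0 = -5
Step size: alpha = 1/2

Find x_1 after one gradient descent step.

f(x) = 3x^2 + 10x + 10
f'(x) = 6x + 10
f'(-5) = 6*-5 + (10) = -20
x_1 = x_0 - alpha * f'(x_0) = -5 - 1/2 * -20 = 5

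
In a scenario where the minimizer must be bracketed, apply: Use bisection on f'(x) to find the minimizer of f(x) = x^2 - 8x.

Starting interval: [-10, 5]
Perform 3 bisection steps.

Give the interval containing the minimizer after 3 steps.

Finding critical point of f(x) = x^2 - 8x using bisection on f'(x) = 2x + -8.
f'(x) = 0 when x = 4.
Starting interval: [-10, 5]
Step 1: mid = -5/2, f'(mid) = -13, new interval = [-5/2, 5]
Step 2: mid = 5/4, f'(mid) = -11/2, new interval = [5/4, 5]
Step 3: mid = 25/8, f'(mid) = -7/4, new interval = [25/8, 5]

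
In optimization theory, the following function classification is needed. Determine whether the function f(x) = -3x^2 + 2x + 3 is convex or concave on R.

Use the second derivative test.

f(x) = -3x^2 + 2x + 3
f'(x) = -6x + 2
f''(x) = -6
Since f''(x) = -6 < 0 for all x, f is concave on R.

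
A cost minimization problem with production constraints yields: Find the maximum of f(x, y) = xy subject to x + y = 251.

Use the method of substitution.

Substitute y = 251 - x into f(x,y) = xy:
g(x) = x(251 - x) = 251x - x^2
g'(x) = 251 - 2x = 0  =>  x = 251/2
y = 251 - 251/2 = 251/2
Maximum value = (251/2) * (251/2) = 63001/4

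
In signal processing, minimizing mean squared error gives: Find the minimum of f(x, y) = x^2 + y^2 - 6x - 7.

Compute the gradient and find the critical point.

f(x,y) = x^2 + y^2 - 6x - 7
df/dx = 2x + (-6) = 0  =>  x = 3
df/dy = 2y + (0) = 0  =>  y = 0
f(3, 0) = 1*(3)^2 + 1*(0)^2 + -6*(3) + -7 = -16
Hessian is diagonal with entries 2, 2 > 0, so this is a minimum.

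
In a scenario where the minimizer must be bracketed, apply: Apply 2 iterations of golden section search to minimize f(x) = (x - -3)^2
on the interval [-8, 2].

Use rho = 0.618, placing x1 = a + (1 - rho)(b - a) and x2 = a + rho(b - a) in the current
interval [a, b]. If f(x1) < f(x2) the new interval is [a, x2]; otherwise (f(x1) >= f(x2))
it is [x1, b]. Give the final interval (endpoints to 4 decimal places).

Golden section search for min of f(x) = (x - -3)^2 on [-8, 2].
Each step: x1 = a + (1 - rho)(b - a), x2 = a + rho(b - a); if f(x1) < f(x2) keep [a, x2], otherwise keep [x1, b].
Step 1: [-8.0000, 2.0000], x1=-4.1800 (f=1.3924), x2=-1.8200 (f=1.3924); f(x1) = f(x2) (tie, not '<') => keep [-4.1800, 2.0000]
Step 2: [-4.1800, 2.0000], x1=-1.8192 (f=1.3942), x2=-0.3608 (f=6.9656); f(x1) < f(x2) => keep [-4.1800, -0.3608]
Final interval: [-4.1800, -0.3608]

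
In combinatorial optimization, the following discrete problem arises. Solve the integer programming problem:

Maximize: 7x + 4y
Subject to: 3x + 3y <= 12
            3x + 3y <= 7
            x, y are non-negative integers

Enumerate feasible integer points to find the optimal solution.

Constraint 1: 3x + 3y <= 12
Constraint 2: 3x + 3y <= 7
Feasible x range (need y >= 0): 0 <= x <= min(12/3, 7/3) => x in {0, ..., 2}.
Enumerate feasible integer points row by row (the coefficient of y is 4 > 0, so for each x the largest feasible y gives the best value):
  x = 0: y <= min((12 - 3*0)/3, (7 - 3*0)/3) => y in {0, ..., 2}; best 7*0 + 4*2 = 8
  x = 1: y <= min((12 - 3*1)/3, (7 - 3*1)/3) => y in {0, ..., 1}; best 7*1 + 4*1 = 11
  x = 2: y <= min((12 - 3*2)/3, (7 - 3*2)/3) => y in {0}; best 7*2 + 4*0 = 14
The maximum 7x + 4y = 14 is achieved at x = 2, y = 0.
Check: 3*2 + 3*0 = 6 <= 12 and 3*2 + 3*0 = 6 <= 7.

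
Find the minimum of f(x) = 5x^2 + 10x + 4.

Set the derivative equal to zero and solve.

f(x) = 5x^2 + 10x + 4
f'(x) = 10x + (10) = 0
x = -10/10 = -1
f(-1) = -1
Since f''(x) = 10 > 0, this is a minimum.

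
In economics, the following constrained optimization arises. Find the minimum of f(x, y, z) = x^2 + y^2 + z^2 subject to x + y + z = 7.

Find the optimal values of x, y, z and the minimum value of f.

Using Lagrange multipliers on f = x^2 + y^2 + z^2 with constraint x + y + z = 7:
Conditions: 2*1*x = lambda, 2*1*y = lambda, 2*1*z = lambda
So x = lambda/2, y = lambda/2, z = lambda/2
Substituting into constraint: lambda * (3/2) = 7
lambda = 14/3
x = 7/3, y = 7/3, z = 7/3
Minimum value = 49/3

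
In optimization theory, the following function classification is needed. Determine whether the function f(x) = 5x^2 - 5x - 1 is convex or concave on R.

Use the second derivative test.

f(x) = 5x^2 - 5x - 1
f'(x) = 10x - 5
f''(x) = 10
Since f''(x) = 10 > 0 for all x, f is convex on R.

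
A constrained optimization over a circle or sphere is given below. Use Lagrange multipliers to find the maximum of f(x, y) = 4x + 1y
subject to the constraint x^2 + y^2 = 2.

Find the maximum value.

Set up Lagrange conditions: grad f = lambda * grad g
  4 = 2*lambda*x
  1 = 2*lambda*y
From these: x/y = 4/1, so x = 4t, y = 1t for some t.
Substitute into constraint: (4t)^2 + (1t)^2 = 2
  t^2 * 17 = 2
  t = sqrt(2/17)
Maximum = 4*x + 1*y = (4^2 + 1^2)*t = 17 * sqrt(2/17) = sqrt(34)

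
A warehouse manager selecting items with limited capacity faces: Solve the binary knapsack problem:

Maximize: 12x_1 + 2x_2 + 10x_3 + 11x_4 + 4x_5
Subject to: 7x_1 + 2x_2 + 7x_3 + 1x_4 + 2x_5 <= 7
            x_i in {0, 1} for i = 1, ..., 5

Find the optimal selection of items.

Items: item 1 (v=12, w=7), item 2 (v=2, w=2), item 3 (v=10, w=7), item 4 (v=11, w=1), item 5 (v=4, w=2)
Capacity: 7
Checking all 32 subsets (w = total weight, v = total value):
  {}: w = 0, v = 0
  {1}: w = 7, v = 12
  {2}: w = 2, v = 2
  {3}: w = 7, v = 10
  {4}: w = 1, v = 11
  {5}: w = 2, v = 4
  {1, 2}: w = 9 > 7, infeasible
  {1, 3}: w = 14 > 7, infeasible
  {1, 4}: w = 8 > 7, infeasible
  {1, 5}: w = 9 > 7, infeasible
  {2, 3}: w = 9 > 7, infeasible
  {2, 4}: w = 3, v = 13
  {2, 5}: w = 4, v = 6
  {3, 4}: w = 8 > 7, infeasible
  {3, 5}: w = 9 > 7, infeasible
  {4, 5}: w = 3, v = 15
  {1, 2, 3}: w = 16 > 7, infeasible
  {1, 2, 4}: w = 10 > 7, infeasible
  {1, 2, 5}: w = 11 > 7, infeasible
  {1, 3, 4}: w = 15 > 7, infeasible
  {1, 3, 5}: w = 16 > 7, infeasible
  {1, 4, 5}: w = 10 > 7, infeasible
  {2, 3, 4}: w = 10 > 7, infeasible
  {2, 3, 5}: w = 11 > 7, infeasible
  {2, 4, 5}: w = 5, v = 17
  {3, 4, 5}: w = 10 > 7, infeasible
  {1, 2, 3, 4}: w = 17 > 7, infeasible
  {1, 2, 3, 5}: w = 18 > 7, infeasible
  {1, 2, 4, 5}: w = 12 > 7, infeasible
  {1, 3, 4, 5}: w = 17 > 7, infeasible
  {2, 3, 4, 5}: w = 12 > 7, infeasible
  {1, 2, 3, 4, 5}: w = 19 > 7, infeasible
Best feasible subset: items [2, 4, 5]
Total weight: 5 <= 7, total value: 17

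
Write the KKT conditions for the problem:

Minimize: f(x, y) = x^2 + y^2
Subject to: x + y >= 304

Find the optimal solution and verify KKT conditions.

KKT conditions for min x^2 + y^2 s.t. x + y >= 304:
Stationarity: 2x = mu, 2y = mu
So x = y = mu/2.
Complementary slackness: mu*(x + y - 304) = 0
Primal feasibility: x + y >= 304; dual feasibility: mu >= 0
If mu = 0 then x = y = 0, but 0 + 0 < 304 is infeasible, so the constraint is active.
Constraint active: x + y = 2*(mu/2) = 304 => mu = 304
x = y = 152, f = 46208
Verify: stationarity 2*152 = 304 = mu; primal 152 + 152 = 304 >= 304; dual mu = 304 >= 0; complementary slackness 304*(304 - 304) = 0. All KKT conditions hold.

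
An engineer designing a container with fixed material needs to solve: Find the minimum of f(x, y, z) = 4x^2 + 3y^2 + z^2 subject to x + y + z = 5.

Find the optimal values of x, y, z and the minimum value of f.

Using Lagrange multipliers on f = 4x^2 + 3y^2 + z^2 with constraint x + y + z = 5:
Conditions: 2*4*x = lambda, 2*3*y = lambda, 2*1*z = lambda
So x = lambda/8, y = lambda/6, z = lambda/2
Substituting into constraint: lambda * (19/24) = 5
lambda = 120/19
x = 15/19, y = 20/19, z = 60/19
Minimum value = 300/19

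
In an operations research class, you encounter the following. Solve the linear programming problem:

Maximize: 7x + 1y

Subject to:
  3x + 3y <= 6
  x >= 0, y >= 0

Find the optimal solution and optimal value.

The feasible region has vertices at [(0, 0), (2, 0), (0, 2)].
Checking objective 7x + 1y at each vertex:
  (0, 0): 7*0 + 1*0 = 0
  (2, 0): 7*2 + 1*0 = 14
  (0, 2): 7*0 + 1*2 = 2
Maximum is 14 at (2, 0).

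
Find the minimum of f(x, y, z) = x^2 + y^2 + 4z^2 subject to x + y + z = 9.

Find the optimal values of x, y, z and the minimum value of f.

Using Lagrange multipliers on f = x^2 + y^2 + 4z^2 with constraint x + y + z = 9:
Conditions: 2*1*x = lambda, 2*1*y = lambda, 2*4*z = lambda
So x = lambda/2, y = lambda/2, z = lambda/8
Substituting into constraint: lambda * (9/8) = 9
lambda = 8
x = 4, y = 4, z = 1
Minimum value = 36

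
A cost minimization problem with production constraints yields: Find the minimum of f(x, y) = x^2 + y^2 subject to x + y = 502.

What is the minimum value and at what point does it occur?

Substitute y = 502 - x into f(x,y) = x^2 + y^2:
g(x) = x^2 + (502 - x)^2 = 2x^2 - 1004x + 252004
g'(x) = 4x - 1004 = 0  =>  x = 251
y = 502 - 251 = 251
Minimum value = 251^2 + 251^2 = 126002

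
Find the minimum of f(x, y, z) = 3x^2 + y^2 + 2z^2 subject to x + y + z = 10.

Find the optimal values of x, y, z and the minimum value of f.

Using Lagrange multipliers on f = 3x^2 + y^2 + 2z^2 with constraint x + y + z = 10:
Conditions: 2*3*x = lambda, 2*1*y = lambda, 2*2*z = lambda
So x = lambda/6, y = lambda/2, z = lambda/4
Substituting into constraint: lambda * (11/12) = 10
lambda = 120/11
x = 20/11, y = 60/11, z = 30/11
Minimum value = 600/11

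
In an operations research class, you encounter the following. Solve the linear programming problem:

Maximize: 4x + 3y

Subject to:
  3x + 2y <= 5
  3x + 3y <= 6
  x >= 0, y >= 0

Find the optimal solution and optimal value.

Feasible vertices: (0, 0), (0, 2), (1, 1), (5/3, 0)
Objective 4x + 3y at each:
  (0, 0): 0
  (0, 2): 6
  (1, 1): 7
  (5/3, 0): 20/3
Maximum is 7 at (1, 1).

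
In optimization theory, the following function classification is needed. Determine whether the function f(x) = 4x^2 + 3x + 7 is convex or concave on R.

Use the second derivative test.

f(x) = 4x^2 + 3x + 7
f'(x) = 8x + 3
f''(x) = 8
Since f''(x) = 8 > 0 for all x, f is convex on R.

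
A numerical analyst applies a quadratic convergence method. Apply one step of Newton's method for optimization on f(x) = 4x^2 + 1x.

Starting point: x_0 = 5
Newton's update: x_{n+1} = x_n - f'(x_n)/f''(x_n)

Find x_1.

f(x) = 4x^2 + 1x
f'(x) = 8x + (1), f''(x) = 8
Newton step: x_1 = x_0 - f'(x_0)/f''(x_0)
f'(5) = 41
x_1 = 5 - 41/8 = -1/8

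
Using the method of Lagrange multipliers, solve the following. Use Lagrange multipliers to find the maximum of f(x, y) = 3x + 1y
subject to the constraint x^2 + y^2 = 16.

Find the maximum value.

Set up Lagrange conditions: grad f = lambda * grad g
  3 = 2*lambda*x
  1 = 2*lambda*y
From these: x/y = 3/1, so x = 3t, y = 1t for some t.
Substitute into constraint: (3t)^2 + (1t)^2 = 16
  t^2 * 10 = 16
  t = sqrt(16/10)
Maximum = 3*x + 1*y = (3^2 + 1^2)*t = 10 * sqrt(16/10) = sqrt(160)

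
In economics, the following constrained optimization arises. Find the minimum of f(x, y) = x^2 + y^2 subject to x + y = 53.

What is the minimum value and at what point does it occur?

Substitute y = 53 - x into f(x,y) = x^2 + y^2:
g(x) = x^2 + (53 - x)^2 = 2x^2 - 106x + 2809
g'(x) = 4x - 106 = 0  =>  x = 53/2
y = 53 - 53/2 = 53/2
Minimum value = (53/2)^2 + (53/2)^2 = 2809/2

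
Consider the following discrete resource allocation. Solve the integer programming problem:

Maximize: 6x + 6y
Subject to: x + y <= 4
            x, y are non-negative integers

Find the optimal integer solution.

Objective: 6x + 6y, constraint: x + y <= 4
Coefficient of x is 6 >= coefficient of y is 6, so allocate the entire budget to x.
Optimal: x = 4, y = 0, value = 24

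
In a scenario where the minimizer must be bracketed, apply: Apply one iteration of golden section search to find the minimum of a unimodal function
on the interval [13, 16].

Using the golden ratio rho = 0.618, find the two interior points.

Golden section search on [13, 16].
Golden ratio rho = 0.618 (approx).
Interior points:
  x_1 = 13 + (1-0.618)*3 = 14.1460
  x_2 = 13 + 0.618*3 = 14.8540
Compare f(x_1) and f(x_2) to determine which subinterval to keep.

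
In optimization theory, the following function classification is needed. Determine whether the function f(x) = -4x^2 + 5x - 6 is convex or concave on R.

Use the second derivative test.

f(x) = -4x^2 + 5x - 6
f'(x) = -8x + 5
f''(x) = -8
Since f''(x) = -8 < 0 for all x, f is concave on R.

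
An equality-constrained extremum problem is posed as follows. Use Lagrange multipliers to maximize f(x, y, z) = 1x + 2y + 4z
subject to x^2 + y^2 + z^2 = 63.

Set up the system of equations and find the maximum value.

Lagrange conditions: 1 = 2*lambda*x, 2 = 2*lambda*y, 4 = 2*lambda*z
So x:1 = y:2 = z:4, i.e. x = 1t, y = 2t, z = 4t
Constraint: t^2*(1^2 + 2^2 + 4^2) = 63
  t^2 * 21 = 63  =>  t = sqrt(3)
Maximum = 1*1t + 2*2t + 4*4t = 21*sqrt(3) = sqrt(1323)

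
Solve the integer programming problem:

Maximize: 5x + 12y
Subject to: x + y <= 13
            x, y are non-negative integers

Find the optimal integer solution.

Objective: 5x + 12y, constraint: x + y <= 13
Coefficient of y is 12 > coefficient of x is 5, so allocate the entire budget to y.
Optimal: x = 0, y = 13, value = 156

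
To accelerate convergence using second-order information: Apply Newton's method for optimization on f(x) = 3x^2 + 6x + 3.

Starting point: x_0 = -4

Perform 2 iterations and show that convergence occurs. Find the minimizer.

f(x) = 3x^2 + 6x + 3, f'(x) = 6x + (6), f''(x) = 6
Step 1: f'(-4) = -18, x_1 = -4 - -18/6 = -1
Step 2: f'(-1) = 0, x_2 = -1 (converged)
Newton's method converges in 1 step for quadratics.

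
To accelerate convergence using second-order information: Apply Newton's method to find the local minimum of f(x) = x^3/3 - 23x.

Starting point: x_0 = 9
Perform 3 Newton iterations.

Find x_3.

f(x) = x^3/3 - 23x
f'(x) = x^2 - 23, f''(x) = 2x
Newton update: x_{n+1} = x_n - (x_n^2 - 23)/(2*x_n)
Step 1: x_0 = 9, f'=58, f''=18, x_1 = 52/9
Step 2: x_1 = 52/9, f'=841/81, f''=104/9, x_2 = 4567/936
Step 3: x_2 = 4567/936, f'=707281/876096, f''=4567/468, x_3 = 41007697/8549424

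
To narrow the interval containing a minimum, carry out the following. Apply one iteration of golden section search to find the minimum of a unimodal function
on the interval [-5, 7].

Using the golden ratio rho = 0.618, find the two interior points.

Golden section search on [-5, 7].
Golden ratio rho = 0.618 (approx).
Interior points:
  x_1 = -5 + (1-0.618)*12 = -0.4160
  x_2 = -5 + 0.618*12 = 2.4160
Compare f(x_1) and f(x_2) to determine which subinterval to keep.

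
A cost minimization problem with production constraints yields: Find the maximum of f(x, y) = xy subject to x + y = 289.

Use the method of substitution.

Substitute y = 289 - x into f(x,y) = xy:
g(x) = x(289 - x) = 289x - x^2
g'(x) = 289 - 2x = 0  =>  x = 289/2
y = 289 - 289/2 = 289/2
Maximum value = (289/2) * (289/2) = 83521/4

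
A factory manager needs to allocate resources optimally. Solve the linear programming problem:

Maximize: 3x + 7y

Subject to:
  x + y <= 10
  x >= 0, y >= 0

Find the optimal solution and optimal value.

The feasible region has vertices at [(0, 0), (10, 0), (0, 10)].
Checking objective 3x + 7y at each vertex:
  (0, 0): 3*0 + 7*0 = 0
  (10, 0): 3*10 + 7*0 = 30
  (0, 10): 3*0 + 7*10 = 70
Maximum is 70 at (0, 10).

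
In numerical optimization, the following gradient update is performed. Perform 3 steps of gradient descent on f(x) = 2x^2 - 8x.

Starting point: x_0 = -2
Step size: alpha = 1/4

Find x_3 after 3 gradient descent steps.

f(x) = 2x^2 - 8x, f'(x) = 4x + (-8)
Step 1: f'(-2) = -16, x_1 = -2 - 1/4 * -16 = 2
Step 2: f'(2) = 0, x_2 = 2 - 1/4 * 0 = 2
Step 3: f'(2) = 0, x_3 = 2 - 1/4 * 0 = 2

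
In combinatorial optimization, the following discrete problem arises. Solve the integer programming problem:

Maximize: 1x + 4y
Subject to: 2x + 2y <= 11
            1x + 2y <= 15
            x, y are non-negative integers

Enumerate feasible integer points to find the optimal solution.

Constraint 1: 2x + 2y <= 11
Constraint 2: 1x + 2y <= 15
Feasible x range (need y >= 0): 0 <= x <= min(11/2, 15/1) => x in {0, ..., 5}.
Enumerate feasible integer points row by row (the coefficient of y is 4 > 0, so for each x the largest feasible y gives the best value):
  x = 0: y <= min((11 - 2*0)/2, (15 - 1*0)/2) => y in {0, ..., 5}; best 1*0 + 4*5 = 20
  x = 1: y <= min((11 - 2*1)/2, (15 - 1*1)/2) => y in {0, ..., 4}; best 1*1 + 4*4 = 17
  x = 2: y <= min((11 - 2*2)/2, (15 - 1*2)/2) => y in {0, ..., 3}; best 1*2 + 4*3 = 14
  x = 3: y <= min((11 - 2*3)/2, (15 - 1*3)/2) => y in {0, ..., 2}; best 1*3 + 4*2 = 11
  x = 4: y <= min((11 - 2*4)/2, (15 - 1*4)/2) => y in {0, ..., 1}; best 1*4 + 4*1 = 8
  x = 5: y <= min((11 - 2*5)/2, (15 - 1*5)/2) => y in {0}; best 1*5 + 4*0 = 5
The maximum 1x + 4y = 20 is achieved at x = 0, y = 5.
Check: 2*0 + 2*5 = 10 <= 11 and 1*0 + 2*5 = 10 <= 15.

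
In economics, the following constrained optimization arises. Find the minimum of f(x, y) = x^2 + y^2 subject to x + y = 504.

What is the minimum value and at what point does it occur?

Substitute y = 504 - x into f(x,y) = x^2 + y^2:
g(x) = x^2 + (504 - x)^2 = 2x^2 - 1008x + 254016
g'(x) = 4x - 1008 = 0  =>  x = 252
y = 504 - 252 = 252
Minimum value = 252^2 + 252^2 = 127008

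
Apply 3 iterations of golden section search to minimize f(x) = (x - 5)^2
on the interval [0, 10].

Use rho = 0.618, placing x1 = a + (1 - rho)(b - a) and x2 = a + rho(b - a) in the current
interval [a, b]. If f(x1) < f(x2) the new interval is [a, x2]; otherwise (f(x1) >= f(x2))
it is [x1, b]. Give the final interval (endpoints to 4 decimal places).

Golden section search for min of f(x) = (x - 5)^2 on [0, 10].
Each step: x1 = a + (1 - rho)(b - a), x2 = a + rho(b - a); if f(x1) < f(x2) keep [a, x2], otherwise keep [x1, b].
Step 1: [0.0000, 10.0000], x1=3.8200 (f=1.3924), x2=6.1800 (f=1.3924); f(x1) = f(x2) (tie, not '<') => keep [3.8200, 10.0000]
Step 2: [3.8200, 10.0000], x1=6.1808 (f=1.3942), x2=7.6392 (f=6.9656); f(x1) < f(x2) => keep [3.8200, 7.6392]
Step 3: [3.8200, 7.6392], x1=5.2789 (f=0.0778), x2=6.1803 (f=1.3931); f(x1) < f(x2) => keep [3.8200, 6.1803]
Final interval: [3.8200, 6.1803]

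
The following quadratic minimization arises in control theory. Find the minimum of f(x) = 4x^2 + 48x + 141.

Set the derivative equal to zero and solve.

f(x) = 4x^2 + 48x + 141
f'(x) = 8x + (48) = 0
x = -48/8 = -6
f(-6) = -3
Since f''(x) = 8 > 0, this is a minimum.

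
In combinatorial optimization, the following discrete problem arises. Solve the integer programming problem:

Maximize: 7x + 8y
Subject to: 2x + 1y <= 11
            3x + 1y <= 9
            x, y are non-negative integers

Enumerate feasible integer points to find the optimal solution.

Constraint 1: 2x + 1y <= 11
Constraint 2: 3x + 1y <= 9
Feasible x range (need y >= 0): 0 <= x <= min(11/2, 9/3) => x in {0, ..., 3}.
Enumerate feasible integer points row by row (the coefficient of y is 8 > 0, so for each x the largest feasible y gives the best value):
  x = 0: y <= min((11 - 2*0)/1, (9 - 3*0)/1) => y in {0, ..., 9}; best 7*0 + 8*9 = 72
  x = 1: y <= min((11 - 2*1)/1, (9 - 3*1)/1) => y in {0, ..., 6}; best 7*1 + 8*6 = 55
  x = 2: y <= min((11 - 2*2)/1, (9 - 3*2)/1) => y in {0, ..., 3}; best 7*2 + 8*3 = 38
  x = 3: y <= min((11 - 2*3)/1, (9 - 3*3)/1) => y in {0}; best 7*3 + 8*0 = 21
The maximum 7x + 8y = 72 is achieved at x = 0, y = 9.
Check: 2*0 + 1*9 = 9 <= 11 and 3*0 + 1*9 = 9 <= 9.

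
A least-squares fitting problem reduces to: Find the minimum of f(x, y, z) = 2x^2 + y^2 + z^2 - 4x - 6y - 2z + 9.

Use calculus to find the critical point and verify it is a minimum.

f(x,y,z) = 2x^2 + y^2 + z^2 - 4x - 6y - 2z + 9
df/dx = 4x + (-4) = 0 => x = 1
df/dy = 2y + (-6) = 0 => y = 3
df/dz = 2z + (-2) = 0 => z = 1
f(1,3,1) = 2*(1)^2 + 1*(3)^2 + 1*(1)^2 + -4*(1) + -6*(3) + -2*(1) + 9 = -3
Hessian is diagonal with entries 4, 2, 2 > 0, confirmed minimum.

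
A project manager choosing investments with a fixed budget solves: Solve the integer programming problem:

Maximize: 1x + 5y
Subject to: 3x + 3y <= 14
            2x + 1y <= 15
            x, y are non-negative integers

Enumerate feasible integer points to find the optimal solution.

Constraint 1: 3x + 3y <= 14
Constraint 2: 2x + 1y <= 15
Feasible x range (need y >= 0): 0 <= x <= min(14/3, 15/2) => x in {0, ..., 4}.
Enumerate feasible integer points row by row (the coefficient of y is 5 > 0, so for each x the largest feasible y gives the best value):
  x = 0: y <= min((14 - 3*0)/3, (15 - 2*0)/1) => y in {0, ..., 4}; best 1*0 + 5*4 = 20
  x = 1: y <= min((14 - 3*1)/3, (15 - 2*1)/1) => y in {0, ..., 3}; best 1*1 + 5*3 = 16
  x = 2: y <= min((14 - 3*2)/3, (15 - 2*2)/1) => y in {0, ..., 2}; best 1*2 + 5*2 = 12
  x = 3: y <= min((14 - 3*3)/3, (15 - 2*3)/1) => y in {0, ..., 1}; best 1*3 + 5*1 = 8
  x = 4: y <= min((14 - 3*4)/3, (15 - 2*4)/1) => y in {0}; best 1*4 + 5*0 = 4
The maximum 1x + 5y = 20 is achieved at x = 0, y = 4.
Check: 3*0 + 3*4 = 12 <= 14 and 2*0 + 1*4 = 4 <= 15.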